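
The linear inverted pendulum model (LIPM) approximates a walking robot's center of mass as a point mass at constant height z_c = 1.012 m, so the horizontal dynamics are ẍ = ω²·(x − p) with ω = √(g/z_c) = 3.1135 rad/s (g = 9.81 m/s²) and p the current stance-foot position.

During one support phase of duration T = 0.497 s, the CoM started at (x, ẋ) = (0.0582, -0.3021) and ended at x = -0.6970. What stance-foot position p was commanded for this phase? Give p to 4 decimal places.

p = 0.4274

ωT = 3.1135·0.497 = 1.547410; cosh(ωT) = 2.456040, sinh(ωT) = 2.243241
x(T) = p + (x₀−p)·cosh(ωT) + (ẋ₀/ω)·sinh(ωT) ⇒ p·(1 − cosh) = x(T) − x₀·cosh − (ẋ₀/ω)·sinh
numerator   = -0.6970 − (0.0582)·2.456040 − (-0.3021/3.1135)·2.243241 = -0.622282
denominator = 1 − 2.456040 = -1.456040
p = -0.622282 / -1.456040 = 0.4274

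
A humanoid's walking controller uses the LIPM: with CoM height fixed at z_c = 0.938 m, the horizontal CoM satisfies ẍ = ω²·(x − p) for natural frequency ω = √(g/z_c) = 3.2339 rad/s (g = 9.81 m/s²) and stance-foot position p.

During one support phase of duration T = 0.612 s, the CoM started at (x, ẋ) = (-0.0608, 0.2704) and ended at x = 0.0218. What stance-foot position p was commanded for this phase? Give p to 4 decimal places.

p = 0.0189

ωT = 3.2339·0.612 = 1.979147; cosh(ωT) = 3.687377, sinh(ωT) = 3.549190
x(T) = p + (x₀−p)·cosh(ωT) + (ẋ₀/ω)·sinh(ωT) ⇒ p·(1 − cosh) = x(T) − x₀·cosh − (ẋ₀/ω)·sinh
numerator   = 0.0218 − (-0.0608)·3.687377 − (0.2704/3.2339)·3.549190 = -0.050770
denominator = 1 − 3.687377 = -2.687377
p = -0.050770 / -2.687377 = 0.0189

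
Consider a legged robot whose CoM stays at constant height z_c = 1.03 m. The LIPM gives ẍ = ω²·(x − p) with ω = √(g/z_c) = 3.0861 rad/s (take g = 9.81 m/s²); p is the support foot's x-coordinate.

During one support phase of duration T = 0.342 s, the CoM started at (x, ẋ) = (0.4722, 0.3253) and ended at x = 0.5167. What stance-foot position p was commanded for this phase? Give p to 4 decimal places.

p = 0.6173

ωT = 3.0861·0.342 = 1.055446; cosh(ωT) = 1.610647, sinh(ωT) = 1.262610
x(T) = p + (x₀−p)·cosh(ωT) + (ẋ₀/ω)·sinh(ωT) ⇒ p·(1 − cosh) = x(T) − x₀·cosh − (ẋ₀/ω)·sinh
numerator   = 0.5167 − (0.4722)·1.610647 − (0.3253/3.0861)·1.262610 = -0.376937
denominator = 1 − 1.610647 = -0.610647
p = -0.376937 / -0.610647 = 0.6173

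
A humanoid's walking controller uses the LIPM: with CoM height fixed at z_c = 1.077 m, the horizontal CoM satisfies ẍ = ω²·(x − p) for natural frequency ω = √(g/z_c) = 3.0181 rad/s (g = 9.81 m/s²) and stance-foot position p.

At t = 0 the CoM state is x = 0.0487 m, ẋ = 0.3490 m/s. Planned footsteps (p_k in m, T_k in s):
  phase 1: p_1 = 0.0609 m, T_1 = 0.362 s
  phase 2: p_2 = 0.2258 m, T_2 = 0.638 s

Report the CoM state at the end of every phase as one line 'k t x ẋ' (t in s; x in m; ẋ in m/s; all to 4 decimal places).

phase 1: p=0.0609, T=0.362, ωT=1.092552, cosh=1.658617, sinh=1.323258; start (x,ẋ)=(0.048700, 0.349000) → end (x,ẋ)=(0.193681, 0.530134)
phase 2: p=0.2258, T=0.638, ωT=1.925548, cosh=3.502350, sinh=3.356555; start (x,ẋ)=(0.193681, 0.530134) → end (x,ẋ)=(0.702891, 1.531332)

1 0.3620 0.1937 0.5301
2 1.0000 0.7029 1.5313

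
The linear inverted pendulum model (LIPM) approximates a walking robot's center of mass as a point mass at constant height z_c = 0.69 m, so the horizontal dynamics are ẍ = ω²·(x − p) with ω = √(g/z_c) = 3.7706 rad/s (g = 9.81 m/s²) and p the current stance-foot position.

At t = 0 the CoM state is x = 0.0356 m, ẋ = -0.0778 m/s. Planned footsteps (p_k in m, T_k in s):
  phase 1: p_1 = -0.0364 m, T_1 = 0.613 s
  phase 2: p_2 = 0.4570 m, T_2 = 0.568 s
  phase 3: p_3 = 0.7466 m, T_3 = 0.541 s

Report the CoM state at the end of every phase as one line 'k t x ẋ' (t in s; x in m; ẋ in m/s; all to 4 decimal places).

1 0.6130 0.2273 0.9597
2 1.1810 0.5341 0.5053
3 1.7220 0.4225 -1.0521

phase 1: p=-0.0364, T=0.613, ωT=2.311378, cosh=5.093720, sinh=4.994595; start (x,ẋ)=(0.035600, -0.077800) → end (x,ẋ)=(0.227293, 0.959657)
phase 2: p=0.4570, T=0.568, ωT=2.141701, cosh=4.315680, sinh=4.198225; start (x,ẋ)=(0.227293, 0.959657) → end (x,ẋ)=(0.534149, 0.505347)
phase 3: p=0.7466, T=0.541, ωT=2.039895, cosh=3.909921, sinh=3.779878; start (x,ẋ)=(0.534149, 0.505347) → end (x,ẋ)=(0.422525, -1.052067)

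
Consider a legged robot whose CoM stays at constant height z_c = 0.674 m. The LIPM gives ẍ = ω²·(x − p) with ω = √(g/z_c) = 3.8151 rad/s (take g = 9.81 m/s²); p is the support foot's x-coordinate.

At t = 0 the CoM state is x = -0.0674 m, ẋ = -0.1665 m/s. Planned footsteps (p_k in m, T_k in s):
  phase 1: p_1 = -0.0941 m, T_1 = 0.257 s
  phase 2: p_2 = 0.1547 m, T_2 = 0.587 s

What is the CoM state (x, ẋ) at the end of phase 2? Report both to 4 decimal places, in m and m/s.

phase 1: p=-0.0941, T=0.257, ωT=0.980481, cosh=1.520434, sinh=1.145303; start (x,ẋ)=(-0.067400, -0.166500) → end (x,ẋ)=(-0.103488, -0.136488)
phase 2: p=0.1547, T=0.587, ωT=2.239464, cosh=4.747405, sinh=4.640890; start (x,ẋ)=(-0.103488, -0.136488) → end (x,ẋ)=(-1.237055, -5.219304)

x = -1.2371, ẋ = -5.2193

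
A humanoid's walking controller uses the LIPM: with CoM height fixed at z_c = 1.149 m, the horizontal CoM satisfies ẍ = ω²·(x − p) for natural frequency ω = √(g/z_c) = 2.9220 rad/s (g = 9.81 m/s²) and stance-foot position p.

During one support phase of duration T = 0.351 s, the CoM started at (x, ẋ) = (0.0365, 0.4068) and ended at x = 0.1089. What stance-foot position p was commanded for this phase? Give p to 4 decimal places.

ωT = 2.9220·0.351 = 1.025622; cosh(ωT) = 1.573701, sinh(ωT) = 1.215128
x(T) = p + (x₀−p)·cosh(ωT) + (ẋ₀/ω)·sinh(ωT) ⇒ p·(1 − cosh) = x(T) − x₀·cosh − (ẋ₀/ω)·sinh
numerator   = 0.1089 − (0.0365)·1.573701 − (0.4068/2.9220)·1.215128 = -0.117710
denominator = 1 − 1.573701 = -0.573701
p = -0.117710 / -0.573701 = 0.2052

p = 0.2052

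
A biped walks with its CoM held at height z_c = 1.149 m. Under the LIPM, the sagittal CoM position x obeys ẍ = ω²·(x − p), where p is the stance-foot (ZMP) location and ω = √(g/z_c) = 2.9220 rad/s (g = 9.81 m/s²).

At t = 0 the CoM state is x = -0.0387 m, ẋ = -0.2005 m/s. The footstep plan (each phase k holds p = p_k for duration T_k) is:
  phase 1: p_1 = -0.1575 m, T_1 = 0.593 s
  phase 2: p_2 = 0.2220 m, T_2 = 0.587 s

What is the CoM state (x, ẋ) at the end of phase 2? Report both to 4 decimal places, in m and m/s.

x = -0.0750, ẋ = -0.6857

phase 1: p=-0.1575, T=0.593, ωT=1.732746, cosh=2.916481, sinh=2.739683; start (x,ẋ)=(-0.038700, -0.200500) → end (x,ẋ)=(0.000988, 0.366282)
phase 2: p=0.2220, T=0.587, ωT=1.715214, cosh=2.868895, sinh=2.688970; start (x,ẋ)=(0.000988, 0.366282) → end (x,ẋ)=(-0.074989, -0.685705)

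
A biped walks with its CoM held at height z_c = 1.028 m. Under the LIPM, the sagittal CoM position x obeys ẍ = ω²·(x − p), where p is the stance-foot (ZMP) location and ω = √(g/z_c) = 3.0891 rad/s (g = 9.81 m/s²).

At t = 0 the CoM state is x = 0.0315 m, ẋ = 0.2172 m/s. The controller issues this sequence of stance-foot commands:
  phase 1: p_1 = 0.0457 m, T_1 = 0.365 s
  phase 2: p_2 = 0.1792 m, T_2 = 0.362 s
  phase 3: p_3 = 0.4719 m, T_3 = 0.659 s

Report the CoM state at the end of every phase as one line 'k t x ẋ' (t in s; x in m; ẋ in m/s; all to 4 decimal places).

1 0.3650 0.1187 0.3099
2 0.7270 0.2138 0.2692
3 1.3860 -0.2054 -1.9531

phase 1: p=0.0457, T=0.365, ωT=1.127522, cosh=1.705914, sinh=1.382079; start (x,ẋ)=(0.031500, 0.217200) → end (x,ẋ)=(0.118652, 0.309899)
phase 2: p=0.1792, T=0.362, ωT=1.118254, cosh=1.693179, sinh=1.366329; start (x,ẋ)=(0.118652, 0.309899) → end (x,ẋ)=(0.213753, 0.269160)
phase 3: p=0.4719, T=0.659, ωT=2.035717, cosh=3.894163, sinh=3.763577; start (x,ẋ)=(0.213753, 0.269160) → end (x,ẋ)=(-0.205439, -1.953084)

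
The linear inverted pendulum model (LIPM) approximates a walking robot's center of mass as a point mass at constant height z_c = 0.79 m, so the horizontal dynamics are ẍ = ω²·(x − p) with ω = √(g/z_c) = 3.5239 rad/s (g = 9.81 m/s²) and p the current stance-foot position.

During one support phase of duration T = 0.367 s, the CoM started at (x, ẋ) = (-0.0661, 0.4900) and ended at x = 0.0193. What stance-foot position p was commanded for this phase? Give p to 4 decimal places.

ωT = 3.5239·0.367 = 1.293271; cosh(ωT) = 1.959531, sinh(ωT) = 1.685159
x(T) = p + (x₀−p)·cosh(ωT) + (ẋ₀/ω)·sinh(ωT) ⇒ p·(1 − cosh) = x(T) − x₀·cosh − (ẋ₀/ω)·sinh
numerator   = 0.0193 − (-0.0661)·1.959531 − (0.4900/3.5239)·1.685159 = -0.085497
denominator = 1 − 1.959531 = -0.959531
p = -0.085497 / -0.959531 = 0.0891

p = 0.0891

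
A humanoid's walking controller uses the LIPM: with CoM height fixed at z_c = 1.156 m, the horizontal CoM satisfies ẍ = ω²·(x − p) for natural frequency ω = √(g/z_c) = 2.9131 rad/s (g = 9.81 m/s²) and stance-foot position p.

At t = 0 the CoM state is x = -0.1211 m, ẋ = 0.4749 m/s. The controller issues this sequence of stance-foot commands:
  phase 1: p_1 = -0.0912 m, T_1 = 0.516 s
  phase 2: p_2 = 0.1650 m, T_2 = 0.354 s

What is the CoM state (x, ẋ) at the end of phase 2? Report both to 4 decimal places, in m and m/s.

phase 1: p=-0.0912, T=0.516, ωT=1.503160, cosh=2.359149, sinh=2.136723; start (x,ẋ)=(-0.121100, 0.474900) → end (x,ẋ)=(0.186595, 0.934248)
phase 2: p=0.1650, T=0.354, ωT=1.031237, cosh=1.580550, sinh=1.223984; start (x,ẋ)=(0.186595, 0.934248) → end (x,ẋ)=(0.591670, 1.553623)

x = 0.5917, ẋ = 1.5536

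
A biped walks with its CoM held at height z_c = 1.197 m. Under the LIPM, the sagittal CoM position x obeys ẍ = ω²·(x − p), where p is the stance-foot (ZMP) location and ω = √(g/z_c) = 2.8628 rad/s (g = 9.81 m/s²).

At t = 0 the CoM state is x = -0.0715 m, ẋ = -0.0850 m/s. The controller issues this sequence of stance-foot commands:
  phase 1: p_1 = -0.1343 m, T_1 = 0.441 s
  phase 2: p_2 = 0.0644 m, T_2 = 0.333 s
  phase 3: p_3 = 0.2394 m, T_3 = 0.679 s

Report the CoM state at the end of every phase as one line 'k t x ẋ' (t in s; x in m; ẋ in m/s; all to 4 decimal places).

phase 1: p=-0.1343, T=0.441, ωT=1.262495, cosh=1.908587, sinh=1.625640; start (x,ẋ)=(-0.071500, -0.085000) → end (x,ẋ)=(-0.062708, 0.130034)
phase 2: p=0.0644, T=0.333, ωT=0.953312, cosh=1.489875, sinh=1.104413; start (x,ẋ)=(-0.062708, 0.130034) → end (x,ẋ)=(-0.074810, -0.208145)
phase 3: p=0.2394, T=0.679, ωT=1.943841, cosh=3.564343, sinh=3.421190; start (x,ẋ)=(-0.074810, -0.208145) → end (x,ẋ)=(-1.129297, -3.819333)

1 0.4410 -0.0627 0.1300
2 0.7740 -0.0748 -0.2081
3 1.4530 -1.1293 -3.8193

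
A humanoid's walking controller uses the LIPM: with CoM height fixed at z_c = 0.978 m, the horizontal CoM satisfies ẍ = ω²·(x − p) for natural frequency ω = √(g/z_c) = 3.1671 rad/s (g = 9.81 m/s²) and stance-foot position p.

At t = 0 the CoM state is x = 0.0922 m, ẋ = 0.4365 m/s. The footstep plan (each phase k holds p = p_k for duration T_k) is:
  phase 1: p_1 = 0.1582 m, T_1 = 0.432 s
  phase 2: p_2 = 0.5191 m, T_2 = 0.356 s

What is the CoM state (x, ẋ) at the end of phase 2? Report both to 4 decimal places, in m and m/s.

phase 1: p=0.1582, T=0.432, ωT=1.368187, cosh=2.091396, sinh=1.836828; start (x,ẋ)=(0.092200, 0.436500) → end (x,ẋ)=(0.273325, 0.528945)
phase 2: p=0.5191, T=0.356, ωT=1.127488, cosh=1.705867, sinh=1.382021; start (x,ẋ)=(0.273325, 0.528945) → end (x,ẋ)=(0.330656, -0.173446)

x = 0.3307, ẋ = -0.1734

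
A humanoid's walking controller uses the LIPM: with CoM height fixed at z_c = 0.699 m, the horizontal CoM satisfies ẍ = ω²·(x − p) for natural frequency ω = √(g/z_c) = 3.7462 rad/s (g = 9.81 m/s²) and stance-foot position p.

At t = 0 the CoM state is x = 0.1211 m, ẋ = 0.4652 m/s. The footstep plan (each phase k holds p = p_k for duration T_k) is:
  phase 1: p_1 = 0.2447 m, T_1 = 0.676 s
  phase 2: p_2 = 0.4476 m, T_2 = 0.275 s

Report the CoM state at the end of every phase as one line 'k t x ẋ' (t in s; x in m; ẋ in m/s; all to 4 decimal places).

1 0.6760 0.2385 0.0505
2 0.9510 0.1339 -0.8777

phase 1: p=0.2447, T=0.676, ωT=2.532431, cosh=6.331764, sinh=6.252299; start (x,ẋ)=(0.121100, 0.465200) → end (x,ẋ)=(0.238499, 0.050533)
phase 2: p=0.4476, T=0.275, ωT=1.030205, cosh=1.579287, sinh=1.222353; start (x,ẋ)=(0.238499, 0.050533) → end (x,ẋ)=(0.133858, -0.877704)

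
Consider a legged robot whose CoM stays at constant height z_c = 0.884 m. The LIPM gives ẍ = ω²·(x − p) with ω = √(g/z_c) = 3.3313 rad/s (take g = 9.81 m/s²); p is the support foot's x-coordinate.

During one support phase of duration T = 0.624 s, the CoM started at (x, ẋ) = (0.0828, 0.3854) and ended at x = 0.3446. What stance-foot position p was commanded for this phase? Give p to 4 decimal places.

p = 0.1460

ωT = 3.3313·0.624 = 2.078731; cosh(ωT) = 4.059704, sinh(ωT) = 3.934615
x(T) = p + (x₀−p)·cosh(ωT) + (ẋ₀/ω)·sinh(ωT) ⇒ p·(1 − cosh) = x(T) − x₀·cosh − (ẋ₀/ω)·sinh
numerator   = 0.3446 − (0.0828)·4.059704 − (0.3854/3.3313)·3.934615 = -0.446741
denominator = 1 − 4.059704 = -3.059704
p = -0.446741 / -3.059704 = 0.1460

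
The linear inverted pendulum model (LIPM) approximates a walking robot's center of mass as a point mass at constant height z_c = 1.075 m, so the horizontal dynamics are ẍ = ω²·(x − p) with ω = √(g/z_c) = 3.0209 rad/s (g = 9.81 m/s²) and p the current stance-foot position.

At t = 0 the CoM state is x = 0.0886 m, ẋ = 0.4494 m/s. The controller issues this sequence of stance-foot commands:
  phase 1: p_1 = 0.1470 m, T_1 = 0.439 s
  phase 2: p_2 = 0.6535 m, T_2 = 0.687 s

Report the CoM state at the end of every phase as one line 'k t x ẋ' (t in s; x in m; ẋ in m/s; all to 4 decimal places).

phase 1: p=0.1470, T=0.439, ωT=1.326175, cosh=2.016050, sinh=1.750559; start (x,ẋ)=(0.088600, 0.449400) → end (x,ẋ)=(0.289682, 0.597178)
phase 2: p=0.6535, T=0.687, ωT=2.075358, cosh=4.046456, sinh=3.920945; start (x,ẋ)=(0.289682, 0.597178) → end (x,ẋ)=(-0.043572, -1.892887)

1 0.4390 0.2897 0.5972
2 1.1260 -0.0436 -1.8929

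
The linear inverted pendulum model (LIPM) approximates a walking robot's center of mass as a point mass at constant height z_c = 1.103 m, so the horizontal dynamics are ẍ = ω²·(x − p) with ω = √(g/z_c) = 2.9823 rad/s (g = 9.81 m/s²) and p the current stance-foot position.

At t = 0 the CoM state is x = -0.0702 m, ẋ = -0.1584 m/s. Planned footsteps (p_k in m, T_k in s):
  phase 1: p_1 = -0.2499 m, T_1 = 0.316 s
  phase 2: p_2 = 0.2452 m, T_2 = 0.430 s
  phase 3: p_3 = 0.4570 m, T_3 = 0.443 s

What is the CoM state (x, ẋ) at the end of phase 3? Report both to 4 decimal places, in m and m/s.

phase 1: p=-0.2499, T=0.316, ωT=0.942407, cosh=1.477920, sinh=1.088231; start (x,ẋ)=(-0.070200, -0.158400) → end (x,ẋ)=(-0.042117, 0.349101)
phase 2: p=0.2452, T=0.430, ωT=1.282389, cosh=1.941308, sinh=1.663934; start (x,ẋ)=(-0.042117, 0.349101) → end (x,ẋ)=(-0.117795, -0.748057)
phase 3: p=0.4570, T=0.443, ωT=1.321159, cosh=2.007294, sinh=1.740468; start (x,ẋ)=(-0.117795, -0.748057) → end (x,ẋ)=(-1.133349, -4.485101)

x = -1.1333, ẋ = -4.4851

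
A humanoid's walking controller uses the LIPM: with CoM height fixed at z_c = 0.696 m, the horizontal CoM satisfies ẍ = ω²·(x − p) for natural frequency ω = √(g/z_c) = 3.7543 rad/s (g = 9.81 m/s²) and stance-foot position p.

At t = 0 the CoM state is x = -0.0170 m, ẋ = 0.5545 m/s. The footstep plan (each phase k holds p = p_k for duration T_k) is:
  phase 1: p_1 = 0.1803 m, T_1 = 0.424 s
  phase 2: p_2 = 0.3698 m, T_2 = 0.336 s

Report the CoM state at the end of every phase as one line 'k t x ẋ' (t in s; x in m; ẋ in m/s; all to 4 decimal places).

1 0.4240 0.0233 -0.3256
2 0.7600 -0.4317 -2.7327

phase 1: p=0.1803, T=0.424, ωT=1.591823, cosh=2.558126, sinh=2.354572; start (x,ẋ)=(-0.017000, 0.554500) → end (x,ẋ)=(0.023346, -0.325606)
phase 2: p=0.3698, T=0.336, ωT=1.261445, cosh=1.906882, sinh=1.623637; start (x,ẋ)=(0.023346, -0.325606) → end (x,ẋ)=(-0.431663, -2.732745)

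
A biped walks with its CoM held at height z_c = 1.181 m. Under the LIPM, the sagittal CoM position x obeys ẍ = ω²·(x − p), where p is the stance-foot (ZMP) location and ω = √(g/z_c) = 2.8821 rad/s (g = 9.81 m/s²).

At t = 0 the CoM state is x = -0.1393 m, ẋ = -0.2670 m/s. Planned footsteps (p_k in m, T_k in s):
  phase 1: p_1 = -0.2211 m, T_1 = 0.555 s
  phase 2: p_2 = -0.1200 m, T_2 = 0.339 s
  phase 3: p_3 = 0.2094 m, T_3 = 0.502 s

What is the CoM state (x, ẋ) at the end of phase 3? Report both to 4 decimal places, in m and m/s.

x = -1.4058, ẋ = -4.4149

phase 1: p=-0.2211, T=0.555, ωT=1.599565, cosh=2.576433, sinh=2.374448; start (x,ẋ)=(-0.139300, -0.267000) → end (x,ẋ)=(-0.230319, -0.128118)
phase 2: p=-0.1200, T=0.339, ωT=0.977032, cosh=1.516493, sinh=1.140066; start (x,ẋ)=(-0.230319, -0.128118) → end (x,ẋ)=(-0.337977, -0.556773)
phase 3: p=0.2094, T=0.502, ωT=1.446814, cosh=2.242437, sinh=2.007118; start (x,ẋ)=(-0.337977, -0.556773) → end (x,ẋ)=(-1.405798, -4.414945)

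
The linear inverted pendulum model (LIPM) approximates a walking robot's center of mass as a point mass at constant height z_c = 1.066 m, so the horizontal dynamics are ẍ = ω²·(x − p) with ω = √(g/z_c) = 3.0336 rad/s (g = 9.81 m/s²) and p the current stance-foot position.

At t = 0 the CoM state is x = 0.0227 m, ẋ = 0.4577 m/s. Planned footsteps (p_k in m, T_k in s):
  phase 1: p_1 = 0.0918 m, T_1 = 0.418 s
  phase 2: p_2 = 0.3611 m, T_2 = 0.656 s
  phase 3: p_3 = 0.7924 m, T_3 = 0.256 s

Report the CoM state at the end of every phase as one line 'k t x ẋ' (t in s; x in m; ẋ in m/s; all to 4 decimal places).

phase 1: p=0.0918, T=0.418, ωT=1.268045, cosh=1.917639, sinh=1.636258; start (x,ẋ)=(0.022700, 0.457700) → end (x,ẋ)=(0.206165, 0.534708)
phase 2: p=0.3611, T=0.656, ωT=1.990042, cosh=3.726264, sinh=3.589574; start (x,ẋ)=(0.206165, 0.534708) → end (x,ẋ)=(0.416475, 0.305320)
phase 3: p=0.7924, T=0.256, ωT=0.776602, cosh=1.317019, sinh=0.857052; start (x,ẋ)=(0.416475, 0.305320) → end (x,ẋ)=(0.383559, -0.575275)

1 0.4180 0.2062 0.5347
2 1.0740 0.4165 0.3053
3 1.3300 0.3836 -0.5753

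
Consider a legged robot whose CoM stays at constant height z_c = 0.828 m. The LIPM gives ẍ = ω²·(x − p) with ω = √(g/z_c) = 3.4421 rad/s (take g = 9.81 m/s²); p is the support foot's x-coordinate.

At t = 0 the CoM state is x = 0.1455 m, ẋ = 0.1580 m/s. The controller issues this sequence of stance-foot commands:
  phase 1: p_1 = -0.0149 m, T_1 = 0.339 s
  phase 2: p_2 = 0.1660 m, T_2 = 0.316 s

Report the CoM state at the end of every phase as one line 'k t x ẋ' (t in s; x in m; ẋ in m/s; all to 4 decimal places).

phase 1: p=-0.0149, T=0.339, ωT=1.166872, cosh=1.761634, sinh=1.450295; start (x,ẋ)=(0.145500, 0.158000) → end (x,ẋ)=(0.334238, 1.079065)
phase 2: p=0.1660, T=0.316, ωT=1.087704, cosh=1.652221, sinh=1.315231; start (x,ẋ)=(0.334238, 1.079065) → end (x,ẋ)=(0.856278, 2.544493)

1 0.3390 0.3342 1.0791
2 0.6550 0.8563 2.5445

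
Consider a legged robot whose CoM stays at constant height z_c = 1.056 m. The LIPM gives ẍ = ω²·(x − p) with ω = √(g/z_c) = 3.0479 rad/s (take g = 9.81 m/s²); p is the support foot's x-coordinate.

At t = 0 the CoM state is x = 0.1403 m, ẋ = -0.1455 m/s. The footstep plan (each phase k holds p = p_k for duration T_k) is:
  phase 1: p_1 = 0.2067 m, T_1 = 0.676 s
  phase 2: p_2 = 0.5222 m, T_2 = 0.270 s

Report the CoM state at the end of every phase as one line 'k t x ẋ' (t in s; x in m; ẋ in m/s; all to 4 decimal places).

phase 1: p=0.2067, T=0.676, ωT=2.060380, cosh=3.988180, sinh=3.860775; start (x,ẋ)=(0.140300, -0.145500) → end (x,ẋ)=(-0.242420, -1.361626)
phase 2: p=0.5222, T=0.270, ωT=0.822933, cosh=1.358155, sinh=0.919014; start (x,ẋ)=(-0.242420, -1.361626) → end (x,ẋ)=(-0.926835, -3.991047)

1 0.6760 -0.2424 -1.3616
2 0.9460 -0.9268 -3.9910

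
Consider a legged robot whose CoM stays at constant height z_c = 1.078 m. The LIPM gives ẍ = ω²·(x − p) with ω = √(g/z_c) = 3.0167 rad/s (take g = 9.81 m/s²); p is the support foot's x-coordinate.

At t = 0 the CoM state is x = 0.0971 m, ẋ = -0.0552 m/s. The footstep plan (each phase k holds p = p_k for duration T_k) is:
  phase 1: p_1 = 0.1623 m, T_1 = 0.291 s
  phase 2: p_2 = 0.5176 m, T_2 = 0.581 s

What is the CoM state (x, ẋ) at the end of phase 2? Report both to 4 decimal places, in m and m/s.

phase 1: p=0.1623, T=0.291, ωT=0.877860, cosh=1.410708, sinh=0.995037; start (x,ẋ)=(0.097100, -0.055200) → end (x,ẋ)=(0.052114, -0.273584)
phase 2: p=0.5176, T=0.581, ωT=1.752703, cosh=2.971741, sinh=2.798436; start (x,ẋ)=(0.052114, -0.273584) → end (x,ẋ)=(-1.119492, -4.742668)

x = -1.1195, ẋ = -4.7427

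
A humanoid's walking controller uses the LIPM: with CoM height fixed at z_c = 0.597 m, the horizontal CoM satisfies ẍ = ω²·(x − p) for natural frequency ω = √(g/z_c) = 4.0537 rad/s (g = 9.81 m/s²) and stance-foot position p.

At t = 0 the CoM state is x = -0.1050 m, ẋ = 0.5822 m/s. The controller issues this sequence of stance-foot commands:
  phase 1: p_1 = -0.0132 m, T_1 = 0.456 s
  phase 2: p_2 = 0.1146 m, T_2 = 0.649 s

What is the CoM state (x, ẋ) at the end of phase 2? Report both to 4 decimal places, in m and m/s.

phase 1: p=-0.0132, T=0.456, ωT=1.848487, cosh=3.253840, sinh=3.096365; start (x,ẋ)=(-0.105000, 0.582200) → end (x,ẋ)=(0.132803, 0.742137)
phase 2: p=0.1146, T=0.649, ωT=2.630851, cosh=6.978801, sinh=6.906784; start (x,ẋ)=(0.132803, 0.742137) → end (x,ẋ)=(1.506106, 5.688878)

x = 1.5061, ẋ = 5.6889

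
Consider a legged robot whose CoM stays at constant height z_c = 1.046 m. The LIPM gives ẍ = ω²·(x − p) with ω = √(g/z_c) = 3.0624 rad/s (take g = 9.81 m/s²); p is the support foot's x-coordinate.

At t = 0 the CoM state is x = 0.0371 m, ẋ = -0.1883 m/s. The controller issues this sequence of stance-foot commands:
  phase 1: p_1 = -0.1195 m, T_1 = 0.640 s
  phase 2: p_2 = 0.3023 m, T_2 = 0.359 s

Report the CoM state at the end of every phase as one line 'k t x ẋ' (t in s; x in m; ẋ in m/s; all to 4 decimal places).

phase 1: p=-0.1195, T=0.640, ωT=1.959936, cosh=3.619870, sinh=3.479003; start (x,ẋ)=(0.037100, -0.188300) → end (x,ẋ)=(0.233456, 0.986810)
phase 2: p=0.3023, T=0.359, ωT=1.099402, cosh=1.667720, sinh=1.334649; start (x,ẋ)=(0.233456, 0.986810) → end (x,ẋ)=(0.617557, 1.364340)

1 0.6400 0.2335 0.9868
2 0.9990 0.6176 1.3643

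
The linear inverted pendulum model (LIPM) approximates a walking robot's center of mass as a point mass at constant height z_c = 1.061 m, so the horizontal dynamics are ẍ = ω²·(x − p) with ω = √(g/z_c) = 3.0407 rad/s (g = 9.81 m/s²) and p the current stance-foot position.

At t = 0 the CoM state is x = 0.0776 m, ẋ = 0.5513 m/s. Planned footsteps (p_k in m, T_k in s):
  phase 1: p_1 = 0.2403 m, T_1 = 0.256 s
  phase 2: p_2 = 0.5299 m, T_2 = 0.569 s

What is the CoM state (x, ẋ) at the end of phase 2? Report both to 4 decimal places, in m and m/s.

x = -0.2123, ẋ = -2.0157

phase 1: p=0.2403, T=0.256, ωT=0.778419, cosh=1.318579, sinh=0.859448; start (x,ẋ)=(0.077600, 0.551300) → end (x,ẋ)=(0.181591, 0.301745)
phase 2: p=0.5299, T=0.569, ωT=1.730158, cosh=2.909402, sinh=2.732145; start (x,ẋ)=(0.181591, 0.301745) → end (x,ẋ)=(-0.212345, -2.015726)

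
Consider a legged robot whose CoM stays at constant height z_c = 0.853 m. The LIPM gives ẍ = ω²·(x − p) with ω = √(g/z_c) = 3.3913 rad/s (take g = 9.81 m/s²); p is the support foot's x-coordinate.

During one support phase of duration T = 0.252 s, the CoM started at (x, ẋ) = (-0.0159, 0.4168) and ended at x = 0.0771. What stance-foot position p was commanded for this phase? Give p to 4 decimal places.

ωT = 3.3913·0.252 = 0.854608; cosh(ωT) = 1.387951, sinh(ωT) = 0.962501
x(T) = p + (x₀−p)·cosh(ωT) + (ẋ₀/ω)·sinh(ωT) ⇒ p·(1 − cosh) = x(T) − x₀·cosh − (ẋ₀/ω)·sinh
numerator   = 0.0771 − (-0.0159)·1.387951 − (0.4168/3.3913)·0.962501 = -0.019126
denominator = 1 − 1.387951 = -0.387951
p = -0.019126 / -0.387951 = 0.0493

p = 0.0493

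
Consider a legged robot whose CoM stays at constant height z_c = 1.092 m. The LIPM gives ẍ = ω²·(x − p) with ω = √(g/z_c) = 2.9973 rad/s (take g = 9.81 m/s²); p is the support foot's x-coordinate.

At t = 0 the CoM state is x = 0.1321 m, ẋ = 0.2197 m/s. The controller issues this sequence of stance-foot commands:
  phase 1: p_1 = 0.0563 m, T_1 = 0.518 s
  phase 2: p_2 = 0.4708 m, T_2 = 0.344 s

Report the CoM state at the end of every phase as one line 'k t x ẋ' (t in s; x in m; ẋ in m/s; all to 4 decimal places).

1 0.5180 0.4087 1.0547
2 0.8620 0.8033 1.4391

phase 1: p=0.0563, T=0.518, ωT=1.552601, cosh=2.467720, sinh=2.256023; start (x,ẋ)=(0.132100, 0.219700) → end (x,ẋ)=(0.408718, 1.054716)
phase 2: p=0.4708, T=0.344, ωT=1.031071, cosh=1.580346, sinh=1.223722; start (x,ẋ)=(0.408718, 1.054716) → end (x,ẋ)=(0.803303, 1.439108)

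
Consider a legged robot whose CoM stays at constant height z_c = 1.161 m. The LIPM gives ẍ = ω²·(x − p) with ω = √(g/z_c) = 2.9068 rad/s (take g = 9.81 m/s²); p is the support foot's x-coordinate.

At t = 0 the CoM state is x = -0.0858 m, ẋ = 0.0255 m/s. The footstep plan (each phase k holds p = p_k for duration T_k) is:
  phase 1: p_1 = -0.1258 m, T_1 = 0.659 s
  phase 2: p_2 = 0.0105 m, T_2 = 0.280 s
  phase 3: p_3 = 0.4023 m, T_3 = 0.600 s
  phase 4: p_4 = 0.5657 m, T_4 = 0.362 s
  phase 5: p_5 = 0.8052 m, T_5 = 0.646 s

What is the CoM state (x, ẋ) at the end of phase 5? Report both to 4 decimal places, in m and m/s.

x = 1.0413, ẋ = 0.8303

phase 1: p=-0.1258, T=0.659, ωT=1.915581, cosh=3.469070, sinh=3.321814; start (x,ẋ)=(-0.085800, 0.025500) → end (x,ẋ)=(0.042104, 0.474695)
phase 2: p=0.0105, T=0.280, ωT=0.813904, cosh=1.349913, sinh=0.906788; start (x,ẋ)=(0.042104, 0.474695) → end (x,ẋ)=(0.201245, 0.724099)
phase 3: p=0.4023, T=0.600, ωT=1.744080, cosh=2.947721, sinh=2.772915; start (x,ẋ)=(0.201245, 0.724099) → end (x,ẋ)=(0.500394, 0.513879)
phase 4: p=0.5657, T=0.362, ωT=1.052262, cosh=1.606634, sinh=1.257487; start (x,ẋ)=(0.500394, 0.513879) → end (x,ẋ)=(0.683083, 0.586906)
phase 5: p=0.8052, T=0.646, ωT=1.877793, cosh=3.345992, sinh=3.193064; start (x,ẋ)=(0.683083, 0.586906) → end (x,ẋ)=(1.041303, 0.830341)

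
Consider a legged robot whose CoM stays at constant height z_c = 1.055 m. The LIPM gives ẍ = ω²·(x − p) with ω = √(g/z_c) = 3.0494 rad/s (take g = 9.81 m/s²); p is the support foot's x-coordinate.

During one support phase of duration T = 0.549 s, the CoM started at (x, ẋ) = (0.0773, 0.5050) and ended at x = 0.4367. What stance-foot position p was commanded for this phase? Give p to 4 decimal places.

ωT = 3.0494·0.549 = 1.674121; cosh(ωT) = 2.760788, sinh(ωT) = 2.573315
x(T) = p + (x₀−p)·cosh(ωT) + (ẋ₀/ω)·sinh(ωT) ⇒ p·(1 − cosh) = x(T) − x₀·cosh − (ẋ₀/ω)·sinh
numerator   = 0.4367 − (0.0773)·2.760788 − (0.5050/3.0494)·2.573315 = -0.202866
denominator = 1 − 2.760788 = -1.760788
p = -0.202866 / -1.760788 = 0.1152

p = 0.1152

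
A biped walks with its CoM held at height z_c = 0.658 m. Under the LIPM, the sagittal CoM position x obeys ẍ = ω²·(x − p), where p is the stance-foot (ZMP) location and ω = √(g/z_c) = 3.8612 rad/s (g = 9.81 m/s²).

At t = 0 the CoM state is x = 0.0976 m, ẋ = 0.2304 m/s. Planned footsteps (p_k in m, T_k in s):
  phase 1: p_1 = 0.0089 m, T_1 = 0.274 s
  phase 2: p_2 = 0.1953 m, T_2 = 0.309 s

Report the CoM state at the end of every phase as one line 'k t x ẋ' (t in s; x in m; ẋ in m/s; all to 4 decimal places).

1 0.2740 0.2276 0.8057
2 0.5830 0.5659 1.6373

phase 1: p=0.0089, T=0.274, ωT=1.057969, cosh=1.613837, sinh=1.266677; start (x,ẋ)=(0.097600, 0.230400) → end (x,ẋ)=(0.227631, 0.805650)
phase 2: p=0.1953, T=0.309, ωT=1.193111, cosh=1.800299, sinh=1.497023; start (x,ẋ)=(0.227631, 0.805650) → end (x,ẋ)=(0.565863, 1.637293)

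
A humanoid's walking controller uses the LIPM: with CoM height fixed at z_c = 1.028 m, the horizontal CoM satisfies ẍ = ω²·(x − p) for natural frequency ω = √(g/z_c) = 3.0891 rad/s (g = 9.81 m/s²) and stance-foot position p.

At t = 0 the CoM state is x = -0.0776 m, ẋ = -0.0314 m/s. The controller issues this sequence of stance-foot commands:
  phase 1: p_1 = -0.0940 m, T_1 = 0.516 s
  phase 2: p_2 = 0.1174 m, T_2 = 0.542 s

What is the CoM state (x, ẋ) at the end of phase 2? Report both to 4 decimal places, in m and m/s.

phase 1: p=-0.0940, T=0.516, ωT=1.593976, cosh=2.563200, sinh=2.360083; start (x,ẋ)=(-0.077600, -0.031400) → end (x,ẋ)=(-0.075953, 0.039080)
phase 2: p=0.1174, T=0.542, ωT=1.674292, cosh=2.761229, sinh=2.573788; start (x,ẋ)=(-0.075953, 0.039080) → end (x,ẋ)=(-0.383932, -1.429382)

x = -0.3839, ẋ = -1.4294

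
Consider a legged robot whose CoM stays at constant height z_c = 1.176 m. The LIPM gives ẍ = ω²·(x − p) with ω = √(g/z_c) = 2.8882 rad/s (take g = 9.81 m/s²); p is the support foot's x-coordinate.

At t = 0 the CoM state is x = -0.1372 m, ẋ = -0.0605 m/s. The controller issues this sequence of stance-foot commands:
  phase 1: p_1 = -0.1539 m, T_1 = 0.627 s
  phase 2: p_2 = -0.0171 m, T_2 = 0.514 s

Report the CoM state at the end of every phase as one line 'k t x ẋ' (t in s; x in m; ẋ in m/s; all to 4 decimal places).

1 0.6270 -0.1638 -0.0464
2 1.1410 -0.3911 -0.9946

phase 1: p=-0.1539, T=0.627, ωT=1.810901, cosh=3.139732, sinh=2.976226; start (x,ẋ)=(-0.137200, -0.060500) → end (x,ẋ)=(-0.163810, -0.046402)
phase 2: p=-0.0171, T=0.514, ωT=1.484535, cosh=2.319760, sinh=2.093152; start (x,ẋ)=(-0.163810, -0.046402) → end (x,ẋ)=(-0.391061, -0.994570)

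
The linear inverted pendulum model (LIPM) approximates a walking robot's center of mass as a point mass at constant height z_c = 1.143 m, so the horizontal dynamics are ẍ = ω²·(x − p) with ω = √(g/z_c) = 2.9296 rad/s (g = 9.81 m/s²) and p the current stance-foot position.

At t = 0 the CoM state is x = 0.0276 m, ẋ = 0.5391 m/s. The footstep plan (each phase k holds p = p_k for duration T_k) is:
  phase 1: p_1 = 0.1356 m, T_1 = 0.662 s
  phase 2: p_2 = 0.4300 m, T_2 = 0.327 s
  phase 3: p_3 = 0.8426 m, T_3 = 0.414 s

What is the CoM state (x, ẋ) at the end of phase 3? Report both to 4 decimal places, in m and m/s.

x = 1.0950, ẋ = 1.2114

phase 1: p=0.1356, T=0.662, ωT=1.939395, cosh=3.549167, sinh=3.405376; start (x,ẋ)=(0.027600, 0.539100) → end (x,ẋ)=(0.378941, 0.835906)
phase 2: p=0.4300, T=0.327, ωT=0.957979, cosh=1.495046, sinh=1.111378; start (x,ẋ)=(0.378941, 0.835906) → end (x,ẋ)=(0.670776, 1.083476)
phase 3: p=0.8426, T=0.414, ωT=1.212854, cosh=1.830209, sinh=1.532862; start (x,ẋ)=(0.670776, 1.083476) → end (x,ẋ)=(1.095036, 1.211383)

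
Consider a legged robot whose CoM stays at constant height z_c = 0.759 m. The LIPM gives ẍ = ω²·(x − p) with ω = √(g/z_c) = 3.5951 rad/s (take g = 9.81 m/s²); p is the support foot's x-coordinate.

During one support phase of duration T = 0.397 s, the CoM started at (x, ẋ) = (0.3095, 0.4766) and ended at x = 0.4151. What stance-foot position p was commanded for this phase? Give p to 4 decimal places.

p = 0.4380

ωT = 3.5951·0.397 = 1.427255; cosh(ωT) = 2.203605, sinh(ωT) = 1.963638
x(T) = p + (x₀−p)·cosh(ωT) + (ẋ₀/ω)·sinh(ωT) ⇒ p·(1 − cosh) = x(T) − x₀·cosh − (ẋ₀/ω)·sinh
numerator   = 0.4151 − (0.3095)·2.203605 − (0.4766/3.5951)·1.963638 = -0.527234
denominator = 1 − 2.203605 = -1.203605
p = -0.527234 / -1.203605 = 0.4380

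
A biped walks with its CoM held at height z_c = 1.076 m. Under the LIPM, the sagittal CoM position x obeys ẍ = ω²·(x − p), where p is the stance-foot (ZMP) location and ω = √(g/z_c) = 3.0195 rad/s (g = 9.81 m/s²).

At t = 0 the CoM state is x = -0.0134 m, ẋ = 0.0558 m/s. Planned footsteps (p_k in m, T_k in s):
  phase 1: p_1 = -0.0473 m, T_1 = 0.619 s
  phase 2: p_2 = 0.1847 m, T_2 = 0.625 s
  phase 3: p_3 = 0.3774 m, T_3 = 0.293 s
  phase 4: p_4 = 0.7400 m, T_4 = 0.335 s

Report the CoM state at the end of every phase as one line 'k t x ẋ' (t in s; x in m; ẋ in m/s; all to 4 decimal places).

1 0.6190 0.1237 0.5090
2 1.2440 0.5222 1.1242
3 1.5370 0.9568 2.0330
4 1.8720 1.8808 3.9459

phase 1: p=-0.0473, T=0.619, ωT=1.869070, cosh=3.318268, sinh=3.164001; start (x,ẋ)=(-0.013400, 0.055800) → end (x,ẋ)=(0.123660, 0.509030)
phase 2: p=0.1847, T=0.625, ωT=1.887188, cosh=3.376138, sinh=3.224640; start (x,ẋ)=(0.123660, 0.509030) → end (x,ẋ)=(0.522232, 1.124217)
phase 3: p=0.3774, T=0.293, ωT=0.884713, cosh=1.417561, sinh=1.004729; start (x,ẋ)=(0.522232, 1.124217) → end (x,ẋ)=(0.956787, 2.033034)
phase 4: p=0.7400, T=0.335, ωT=1.011532, cosh=1.556737, sinh=1.193075; start (x,ẋ)=(0.956787, 2.033034) → end (x,ẋ)=(1.880780, 3.945872)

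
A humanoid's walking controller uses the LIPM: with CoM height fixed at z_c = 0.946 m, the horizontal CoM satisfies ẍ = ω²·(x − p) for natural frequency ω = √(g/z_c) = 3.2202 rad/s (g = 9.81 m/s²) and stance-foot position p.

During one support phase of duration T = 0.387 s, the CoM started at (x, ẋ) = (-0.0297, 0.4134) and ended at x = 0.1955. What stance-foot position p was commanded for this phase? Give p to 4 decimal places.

p = -0.0529

ωT = 3.2202·0.387 = 1.246217; cosh(ωT) = 1.882378, sinh(ωT) = 1.594787
x(T) = p + (x₀−p)·cosh(ωT) + (ẋ₀/ω)·sinh(ωT) ⇒ p·(1 − cosh) = x(T) − x₀·cosh − (ẋ₀/ω)·sinh
numerator   = 0.1955 − (-0.0297)·1.882378 − (0.4134/3.2202)·1.594787 = 0.046672
denominator = 1 − 1.882378 = -0.882378
p = 0.046672 / -0.882378 = -0.0529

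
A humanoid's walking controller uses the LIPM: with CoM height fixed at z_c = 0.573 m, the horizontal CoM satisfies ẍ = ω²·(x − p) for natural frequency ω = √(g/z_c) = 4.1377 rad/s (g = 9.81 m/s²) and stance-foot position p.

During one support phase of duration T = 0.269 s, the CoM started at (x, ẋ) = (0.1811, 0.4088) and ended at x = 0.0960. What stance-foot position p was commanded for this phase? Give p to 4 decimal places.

ωT = 4.1377·0.269 = 1.113041; cosh(ωT) = 1.686080, sinh(ωT) = 1.357521
x(T) = p + (x₀−p)·cosh(ωT) + (ẋ₀/ω)·sinh(ωT) ⇒ p·(1 − cosh) = x(T) − x₀·cosh − (ẋ₀/ω)·sinh
numerator   = 0.0960 − (0.1811)·1.686080 − (0.4088/4.1377)·1.357521 = -0.343471
denominator = 1 − 1.686080 = -0.686080
p = -0.343471 / -0.686080 = 0.5006

p = 0.5006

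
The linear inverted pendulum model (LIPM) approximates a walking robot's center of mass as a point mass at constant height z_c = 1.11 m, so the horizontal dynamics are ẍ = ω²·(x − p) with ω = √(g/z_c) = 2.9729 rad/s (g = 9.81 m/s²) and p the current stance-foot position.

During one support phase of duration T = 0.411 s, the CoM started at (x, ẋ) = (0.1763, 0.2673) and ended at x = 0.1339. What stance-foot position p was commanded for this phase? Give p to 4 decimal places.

p = 0.3916

ωT = 2.9729·0.411 = 1.221862; cosh(ωT) = 1.844091, sinh(ωT) = 1.549410
x(T) = p + (x₀−p)·cosh(ωT) + (ẋ₀/ω)·sinh(ωT) ⇒ p·(1 − cosh) = x(T) − x₀·cosh − (ẋ₀/ω)·sinh
numerator   = 0.1339 − (0.1763)·1.844091 − (0.2673/2.9729)·1.549410 = -0.330524
denominator = 1 − 1.844091 = -0.844091
p = -0.330524 / -0.844091 = 0.3916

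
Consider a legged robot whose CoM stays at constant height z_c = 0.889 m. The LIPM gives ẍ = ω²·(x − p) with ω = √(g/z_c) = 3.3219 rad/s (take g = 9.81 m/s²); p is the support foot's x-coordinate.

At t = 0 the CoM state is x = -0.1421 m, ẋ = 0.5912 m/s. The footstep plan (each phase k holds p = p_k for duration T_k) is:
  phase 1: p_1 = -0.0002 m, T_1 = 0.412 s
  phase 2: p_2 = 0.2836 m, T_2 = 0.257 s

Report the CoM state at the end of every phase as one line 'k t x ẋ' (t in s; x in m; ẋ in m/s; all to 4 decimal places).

phase 1: p=-0.0002, T=0.412, ωT=1.368623, cosh=2.092196, sinh=1.837739; start (x,ẋ)=(-0.142100, 0.591200) → end (x,ẋ)=(0.029981, 0.370637)
phase 2: p=0.2836, T=0.257, ωT=0.853728, cosh=1.387105, sinh=0.961281; start (x,ẋ)=(0.029981, 0.370637) → end (x,ẋ)=(0.039057, -0.295765)

1 0.4120 0.0300 0.3706
2 0.6690 0.0391 -0.2958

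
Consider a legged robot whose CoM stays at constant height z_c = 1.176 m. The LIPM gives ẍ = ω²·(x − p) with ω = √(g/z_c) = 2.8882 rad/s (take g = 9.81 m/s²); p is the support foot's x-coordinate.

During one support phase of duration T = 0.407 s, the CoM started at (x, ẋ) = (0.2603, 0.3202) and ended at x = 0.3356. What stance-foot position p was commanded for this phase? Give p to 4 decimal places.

p = 0.3729

ωT = 2.8882·0.407 = 1.175497; cosh(ωT) = 1.774210, sinh(ωT) = 1.465544
x(T) = p + (x₀−p)·cosh(ωT) + (ẋ₀/ω)·sinh(ωT) ⇒ p·(1 − cosh) = x(T) − x₀·cosh − (ẋ₀/ω)·sinh
numerator   = 0.3356 − (0.2603)·1.774210 − (0.3202/2.8882)·1.465544 = -0.288704
denominator = 1 − 1.774210 = -0.774210
p = -0.288704 / -0.774210 = 0.3729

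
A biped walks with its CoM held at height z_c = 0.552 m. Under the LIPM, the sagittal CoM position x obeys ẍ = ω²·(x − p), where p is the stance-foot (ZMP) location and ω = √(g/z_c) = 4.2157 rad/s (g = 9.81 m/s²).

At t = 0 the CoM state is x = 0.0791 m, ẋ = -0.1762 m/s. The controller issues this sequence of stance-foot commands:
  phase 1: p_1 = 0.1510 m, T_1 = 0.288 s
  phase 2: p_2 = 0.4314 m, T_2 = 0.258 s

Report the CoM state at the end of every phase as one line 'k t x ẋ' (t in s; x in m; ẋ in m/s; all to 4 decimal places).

phase 1: p=0.1510, T=0.288, ωT=1.214122, cosh=1.832153, sinh=1.535182; start (x,ẋ)=(0.079100, -0.176200) → end (x,ẋ)=(-0.044896, -0.788153)
phase 2: p=0.4314, T=0.258, ωT=1.087651, cosh=1.652151, sinh=1.315144; start (x,ẋ)=(-0.044896, -0.788153) → end (x,ẋ)=(-0.601388, -3.942854)

1 0.2880 -0.0449 -0.7882
2 0.5460 -0.6014 -3.9429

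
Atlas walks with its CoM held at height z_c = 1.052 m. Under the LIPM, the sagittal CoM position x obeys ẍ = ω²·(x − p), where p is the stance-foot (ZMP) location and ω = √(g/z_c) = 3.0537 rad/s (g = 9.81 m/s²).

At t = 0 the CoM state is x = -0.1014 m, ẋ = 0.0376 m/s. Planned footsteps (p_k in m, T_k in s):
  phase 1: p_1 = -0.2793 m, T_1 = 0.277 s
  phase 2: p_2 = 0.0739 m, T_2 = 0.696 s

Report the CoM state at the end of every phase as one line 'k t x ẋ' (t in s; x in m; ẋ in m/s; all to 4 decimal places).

1 0.2770 -0.0222 0.5682
2 0.9730 0.4340 1.2024

phase 1: p=-0.2793, T=0.277, ωT=0.845875, cosh=1.379599, sinh=0.950417; start (x,ẋ)=(-0.101400, 0.037600) → end (x,ẋ)=(-0.022167, 0.568190)
phase 2: p=0.0739, T=0.696, ωT=2.125375, cosh=4.247714, sinh=4.128326; start (x,ẋ)=(-0.022167, 0.568190) → end (x,ẋ)=(0.433976, 1.202424)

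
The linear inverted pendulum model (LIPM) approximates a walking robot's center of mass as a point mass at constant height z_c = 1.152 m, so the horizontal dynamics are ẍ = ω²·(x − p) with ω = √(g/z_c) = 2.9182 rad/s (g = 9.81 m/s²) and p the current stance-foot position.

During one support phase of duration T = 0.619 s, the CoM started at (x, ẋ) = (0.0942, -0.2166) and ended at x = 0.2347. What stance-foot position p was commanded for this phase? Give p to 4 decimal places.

p = -0.0753

ωT = 2.9182·0.619 = 1.806366; cosh(ωT) = 3.126266, sinh(ωT) = 2.962016
x(T) = p + (x₀−p)·cosh(ωT) + (ẋ₀/ω)·sinh(ωT) ⇒ p·(1 − cosh) = x(T) − x₀·cosh − (ẋ₀/ω)·sinh
numerator   = 0.2347 − (0.0942)·3.126266 − (-0.2166/2.9182)·2.962016 = 0.160058
denominator = 1 − 3.126266 = -2.126266
p = 0.160058 / -2.126266 = -0.0753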